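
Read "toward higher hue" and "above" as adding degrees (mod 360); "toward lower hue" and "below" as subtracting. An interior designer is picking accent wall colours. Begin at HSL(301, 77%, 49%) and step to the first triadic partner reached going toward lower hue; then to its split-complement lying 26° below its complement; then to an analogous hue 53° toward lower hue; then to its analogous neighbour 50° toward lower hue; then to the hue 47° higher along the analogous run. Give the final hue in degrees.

279°

301 − 120 = 181°   (triadic ↓)
181 + 154 = 335°   (split-comp 26° ↓)
335 − 53 = 282°   (analog 53° ↓)
282 − 50 = 232°   (analog 50° ↓)
232 + 47 = 279°   (analog 47° ↑)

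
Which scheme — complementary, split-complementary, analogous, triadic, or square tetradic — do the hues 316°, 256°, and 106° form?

split-complementary

Sort the hues: 106°, 256°, 316°.
Successive gaps around the wheel: 150°, 60°, 150°.
Two 150° gaps and one 60° gap — a base hue opposite a pair of accents 30° either side of its complement — is the split-complementary pattern.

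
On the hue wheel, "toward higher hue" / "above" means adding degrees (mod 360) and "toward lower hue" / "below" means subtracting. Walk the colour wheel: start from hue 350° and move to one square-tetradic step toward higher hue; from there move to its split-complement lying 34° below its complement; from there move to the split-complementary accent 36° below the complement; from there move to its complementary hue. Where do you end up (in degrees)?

190°

+90° (square ↑): 350 + 90 = 440 → 440 − 360 = 80°
+146° (split-comp 34° ↓): 80 + 146 = 226°
+144° (split-comp 36° ↓): 226 + 144 = 370 → 370 − 360 = 10°
+180° (complement): 10 + 180 = 190°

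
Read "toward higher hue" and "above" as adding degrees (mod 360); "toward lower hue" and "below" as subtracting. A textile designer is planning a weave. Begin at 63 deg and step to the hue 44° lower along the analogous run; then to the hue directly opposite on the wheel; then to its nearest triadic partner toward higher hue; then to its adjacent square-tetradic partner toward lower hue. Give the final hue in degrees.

229°

63 − 44 = 19°   (analog 44° ↓)
19 + 180 = 199°   (complement)
199 + 120 = 319°   (triadic ↑)
319 − 90 = 229°   (square ↓)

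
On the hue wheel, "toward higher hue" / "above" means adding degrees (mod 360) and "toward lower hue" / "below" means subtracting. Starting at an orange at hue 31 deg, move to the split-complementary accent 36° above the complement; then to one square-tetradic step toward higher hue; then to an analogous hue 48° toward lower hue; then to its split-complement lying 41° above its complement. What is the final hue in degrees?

150°

+216° (split-comp 36° ↑): 31 + 216 = 247°
+90° (square ↑): 247 + 90 = 337°
−48° (analog 48° ↓): 337 − 48 = 289°
+221° (split-comp 41° ↑): 289 + 221 = 510 → 510 − 360 = 150°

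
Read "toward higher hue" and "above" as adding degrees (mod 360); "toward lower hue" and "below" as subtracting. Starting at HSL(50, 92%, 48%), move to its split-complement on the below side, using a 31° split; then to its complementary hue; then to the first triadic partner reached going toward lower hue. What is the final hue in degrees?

259°

50 + 149 = 199°   (split-comp 31° ↓)
199 + 180 = 379 → 379 − 360 = 19°   (complement)
19 − 120 = -101 → -101 + 360 = 259°   (triadic ↓)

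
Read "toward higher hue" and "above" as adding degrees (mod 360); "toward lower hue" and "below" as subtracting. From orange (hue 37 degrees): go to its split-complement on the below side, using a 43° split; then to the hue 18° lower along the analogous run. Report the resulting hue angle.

+137° (split-comp 43° ↓): 37 + 137 = 174°
−18° (analog 18° ↓): 174 − 18 = 156°

156°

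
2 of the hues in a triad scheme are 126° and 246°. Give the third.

A triad places three hues 120° apart.
The full set through 126° is {6°, 126°, 246°}.
Given {126°, 246°}, the missing hue is 6°.

6°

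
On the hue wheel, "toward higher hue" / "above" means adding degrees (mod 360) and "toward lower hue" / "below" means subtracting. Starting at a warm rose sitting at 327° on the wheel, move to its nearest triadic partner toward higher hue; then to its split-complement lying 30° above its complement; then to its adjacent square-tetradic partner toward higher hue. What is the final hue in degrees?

327 + 120 = 447 → 447 − 360 = 87°   (triadic ↑)
87 + 210 = 297°   (split-comp 30° ↑)
297 + 90 = 387 → 387 − 360 = 27°   (square ↑)

27°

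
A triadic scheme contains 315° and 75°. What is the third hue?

A triad spaces three hues 120° apart.
The full set is {75°, 195°, 315°}.

195°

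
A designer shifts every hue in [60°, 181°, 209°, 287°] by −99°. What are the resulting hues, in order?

321°, 82°, 110°, 188°

60 − 99 = -39 → -39 + 360 = 321°
181 − 99 = 82°
209 − 99 = 110°
287 − 99 = 188°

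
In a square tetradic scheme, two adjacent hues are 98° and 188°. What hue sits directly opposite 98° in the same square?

A square tetradic scheme places four hues 90° apart; opposite corners are 180° apart.
98 + 180 = 278°

278°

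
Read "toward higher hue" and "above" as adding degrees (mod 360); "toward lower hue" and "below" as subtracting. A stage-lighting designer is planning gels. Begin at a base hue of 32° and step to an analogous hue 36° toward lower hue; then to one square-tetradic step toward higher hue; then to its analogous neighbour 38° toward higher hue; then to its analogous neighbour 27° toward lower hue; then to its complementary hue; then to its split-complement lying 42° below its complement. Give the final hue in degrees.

55°

32 − 36 = -4 → -4 + 360 = 356°   (analog 36° ↓)
356 + 90 = 446 → 446 − 360 = 86°   (square ↑)
86 + 38 = 124°   (analog 38° ↑)
124 − 27 = 97°   (analog 27° ↓)
97 + 180 = 277°   (complement)
277 + 138 = 415 → 415 − 360 = 55°   (split-comp 42° ↓)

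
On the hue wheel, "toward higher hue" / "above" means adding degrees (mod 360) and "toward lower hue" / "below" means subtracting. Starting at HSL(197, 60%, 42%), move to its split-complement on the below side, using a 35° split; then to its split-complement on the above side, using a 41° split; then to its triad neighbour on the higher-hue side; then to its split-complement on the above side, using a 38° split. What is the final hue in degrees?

+145° (split-comp 35° ↓): 197 + 145 = 342°
+221° (split-comp 41° ↑): 342 + 221 = 563 → 563 − 360 = 203°
+120° (triadic ↑): 203 + 120 = 323°
+218° (split-comp 38° ↑): 323 + 218 = 541 → 541 − 360 = 181°

181°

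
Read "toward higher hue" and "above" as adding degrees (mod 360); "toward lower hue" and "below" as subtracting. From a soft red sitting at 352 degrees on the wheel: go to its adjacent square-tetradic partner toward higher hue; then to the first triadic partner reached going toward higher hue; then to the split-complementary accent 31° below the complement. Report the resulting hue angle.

351°

+90° (square ↑): 352 + 90 = 442 → 442 − 360 = 82°
+120° (triadic ↑): 82 + 120 = 202°
+149° (split-comp 31° ↓): 202 + 149 = 351°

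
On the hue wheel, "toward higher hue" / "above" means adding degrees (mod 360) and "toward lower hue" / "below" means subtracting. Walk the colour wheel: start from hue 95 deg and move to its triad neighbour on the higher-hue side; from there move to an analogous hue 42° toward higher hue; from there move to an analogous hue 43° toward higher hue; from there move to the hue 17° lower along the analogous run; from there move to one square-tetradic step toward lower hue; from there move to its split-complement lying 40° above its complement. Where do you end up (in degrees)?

53°

+120° (triadic ↑): 95 + 120 = 215°
+42° (analog 42° ↑): 215 + 42 = 257°
+43° (analog 43° ↑): 257 + 43 = 300°
−17° (analog 17° ↓): 300 − 17 = 283°
−90° (square ↓): 283 − 90 = 193°
+220° (split-comp 40° ↑): 193 + 220 = 413 → 413 − 360 = 53°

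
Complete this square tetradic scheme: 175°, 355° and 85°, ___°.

265°

A square tetradic scheme places four hues every 90°.
The full set through 85° is {85°, 175°, 265°, 355°}.
Given {85°, 175°, 355°}, the missing hue is 265°.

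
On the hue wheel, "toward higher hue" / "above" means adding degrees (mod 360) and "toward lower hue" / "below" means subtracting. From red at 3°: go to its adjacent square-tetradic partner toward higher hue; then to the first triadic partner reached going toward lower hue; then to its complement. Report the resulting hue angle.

3 + 90 = 93°   (square ↑)
93 − 120 = -27 → -27 + 360 = 333°   (triadic ↓)
333 + 180 = 513 → 513 − 360 = 153°   (complement)

153°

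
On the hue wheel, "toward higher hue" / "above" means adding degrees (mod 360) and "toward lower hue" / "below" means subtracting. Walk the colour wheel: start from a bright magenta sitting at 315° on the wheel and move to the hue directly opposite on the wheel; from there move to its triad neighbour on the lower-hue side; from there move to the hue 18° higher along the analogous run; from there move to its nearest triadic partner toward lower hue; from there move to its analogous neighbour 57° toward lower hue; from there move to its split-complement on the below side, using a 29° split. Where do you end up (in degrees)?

complement +180°: 315 + 180 = 495 → 495 − 360 = 135°
triadic ↓ −120°: 135 − 120 = 15°
analog 18° ↑ +18°: 15 + 18 = 33°
triadic ↓ −120°: 33 − 120 = -87 → -87 + 360 = 273°
analog 57° ↓ −57°: 273 − 57 = 216°
split-comp 29° ↓ +151°: 216 + 151 = 367 → 367 − 360 = 7°

7°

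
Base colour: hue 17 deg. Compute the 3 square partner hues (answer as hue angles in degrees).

A square tetradic scheme places four hues every 90°.
17 + 90 = 107°
17 + 180 = 197°
17 + 270 = 287°

107°, 197° and 287°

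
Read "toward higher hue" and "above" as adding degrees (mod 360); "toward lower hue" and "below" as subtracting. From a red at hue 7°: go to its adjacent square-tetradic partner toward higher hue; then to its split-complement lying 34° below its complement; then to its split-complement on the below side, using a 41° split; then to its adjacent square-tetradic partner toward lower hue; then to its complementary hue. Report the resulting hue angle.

+90° (square ↑): 7 + 90 = 97°
+146° (split-comp 34° ↓): 97 + 146 = 243°
+139° (split-comp 41° ↓): 243 + 139 = 382 → 382 − 360 = 22°
−90° (square ↓): 22 − 90 = -68 → -68 + 360 = 292°
+180° (complement): 292 + 180 = 472 → 472 − 360 = 112°

112°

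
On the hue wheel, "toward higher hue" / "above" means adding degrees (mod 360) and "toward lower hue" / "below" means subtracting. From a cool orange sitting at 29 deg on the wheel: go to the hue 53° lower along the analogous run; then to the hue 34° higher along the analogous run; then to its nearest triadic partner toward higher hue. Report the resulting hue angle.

29 − 53 = -24 → -24 + 360 = 336°   (analog 53° ↓)
336 + 34 = 370 → 370 − 360 = 10°   (analog 34° ↑)
10 + 120 = 130°   (triadic ↑)

130°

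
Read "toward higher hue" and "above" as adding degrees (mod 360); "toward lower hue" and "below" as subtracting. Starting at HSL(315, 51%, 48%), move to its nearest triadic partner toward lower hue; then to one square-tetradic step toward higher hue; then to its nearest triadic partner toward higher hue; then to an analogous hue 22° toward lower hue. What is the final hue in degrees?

23°

−120° (triadic ↓): 315 − 120 = 195°
+90° (square ↑): 195 + 90 = 285°
+120° (triadic ↑): 285 + 120 = 405 → 405 − 360 = 45°
−22° (analog 22° ↓): 45 − 22 = 23°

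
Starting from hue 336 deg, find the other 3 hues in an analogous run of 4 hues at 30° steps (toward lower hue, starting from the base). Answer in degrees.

306°, 276°, 246°

Analogous hues sit every 30° along the wheel.
336 − 30 = 306°
336 − 60 = 276°
336 − 90 = 246°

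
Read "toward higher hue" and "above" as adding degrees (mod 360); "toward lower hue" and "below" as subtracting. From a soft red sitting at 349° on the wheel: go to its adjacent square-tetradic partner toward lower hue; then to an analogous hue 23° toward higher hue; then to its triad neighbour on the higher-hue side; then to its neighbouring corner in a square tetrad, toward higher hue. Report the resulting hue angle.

132°

349 − 90 = 259°   (square ↓)
259 + 23 = 282°   (analog 23° ↑)
282 + 120 = 402 → 402 − 360 = 42°   (triadic ↑)
42 + 90 = 132°   (square ↑)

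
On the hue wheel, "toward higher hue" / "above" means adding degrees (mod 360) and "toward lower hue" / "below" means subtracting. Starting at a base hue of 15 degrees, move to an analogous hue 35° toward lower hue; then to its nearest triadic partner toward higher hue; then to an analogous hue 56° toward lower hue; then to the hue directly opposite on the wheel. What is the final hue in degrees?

224°

analog 35° ↓ −35°: 15 − 35 = -20 → -20 + 360 = 340°
triadic ↑ +120°: 340 + 120 = 460 → 460 − 360 = 100°
analog 56° ↓ −56°: 100 − 56 = 44°
complement +180°: 44 + 180 = 224°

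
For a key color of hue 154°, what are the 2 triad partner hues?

274° and 34°

A triad places three hues 120° apart.
154 + 120 = 274°
154 + 240 = 394 → 394 − 360 = 34°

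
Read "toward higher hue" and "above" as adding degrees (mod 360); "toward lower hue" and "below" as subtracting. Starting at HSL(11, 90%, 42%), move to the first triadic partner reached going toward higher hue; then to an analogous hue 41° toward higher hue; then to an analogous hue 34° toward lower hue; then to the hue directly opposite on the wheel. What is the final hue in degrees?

318°

+120° (triadic ↑): 11 + 120 = 131°
+41° (analog 41° ↑): 131 + 41 = 172°
−34° (analog 34° ↓): 172 − 34 = 138°
+180° (complement): 138 + 180 = 318°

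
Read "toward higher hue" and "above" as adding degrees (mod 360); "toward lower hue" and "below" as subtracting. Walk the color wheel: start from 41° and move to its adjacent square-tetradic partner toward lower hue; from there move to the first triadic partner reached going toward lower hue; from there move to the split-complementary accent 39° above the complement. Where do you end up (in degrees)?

50°

−90° (square ↓): 41 − 90 = -49 → -49 + 360 = 311°
−120° (triadic ↓): 311 − 120 = 191°
+219° (split-comp 39° ↑): 191 + 219 = 410 → 410 − 360 = 50°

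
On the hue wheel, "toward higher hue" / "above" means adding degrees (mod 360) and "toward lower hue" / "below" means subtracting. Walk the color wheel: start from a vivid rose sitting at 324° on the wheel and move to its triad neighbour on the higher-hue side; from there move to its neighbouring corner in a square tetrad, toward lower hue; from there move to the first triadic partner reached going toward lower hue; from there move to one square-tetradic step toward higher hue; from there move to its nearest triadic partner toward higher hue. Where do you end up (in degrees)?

84°

triadic ↑ +120°: 324 + 120 = 444 → 444 − 360 = 84°
square ↓ −90°: 84 − 90 = -6 → -6 + 360 = 354°
triadic ↓ −120°: 354 − 120 = 234°
square ↑ +90°: 234 + 90 = 324°
triadic ↑ +120°: 324 + 120 = 444 → 444 − 360 = 84°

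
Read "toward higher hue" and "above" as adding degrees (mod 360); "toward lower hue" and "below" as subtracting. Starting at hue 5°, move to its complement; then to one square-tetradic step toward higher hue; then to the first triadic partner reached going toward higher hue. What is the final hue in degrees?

35°

+180° (complement): 5 + 180 = 185°
+90° (square ↑): 185 + 90 = 275°
+120° (triadic ↑): 275 + 120 = 395 → 395 − 360 = 35°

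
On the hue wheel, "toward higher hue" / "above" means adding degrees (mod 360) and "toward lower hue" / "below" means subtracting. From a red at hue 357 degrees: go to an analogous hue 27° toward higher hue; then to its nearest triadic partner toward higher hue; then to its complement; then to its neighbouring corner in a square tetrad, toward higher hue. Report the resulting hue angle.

54°

357 + 27 = 384 → 384 − 360 = 24°   (analog 27° ↑)
24 + 120 = 144°   (triadic ↑)
144 + 180 = 324°   (complement)
324 + 90 = 414 → 414 − 360 = 54°   (square ↑)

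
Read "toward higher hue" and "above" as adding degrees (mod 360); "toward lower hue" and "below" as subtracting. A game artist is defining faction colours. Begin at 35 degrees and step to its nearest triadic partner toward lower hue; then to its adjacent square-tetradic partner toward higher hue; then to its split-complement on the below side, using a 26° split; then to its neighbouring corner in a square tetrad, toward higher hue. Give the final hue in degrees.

35 − 120 = -85 → -85 + 360 = 275°   (triadic ↓)
275 + 90 = 365 → 365 − 360 = 5°   (square ↑)
5 + 154 = 159°   (split-comp 26° ↓)
159 + 90 = 249°   (square ↑)

249°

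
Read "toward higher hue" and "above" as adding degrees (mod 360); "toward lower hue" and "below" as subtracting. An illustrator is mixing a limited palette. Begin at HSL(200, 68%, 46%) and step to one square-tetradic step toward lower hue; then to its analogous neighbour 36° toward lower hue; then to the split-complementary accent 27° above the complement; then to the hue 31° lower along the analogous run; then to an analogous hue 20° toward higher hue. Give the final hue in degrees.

270°

200 − 90 = 110°   (square ↓)
110 − 36 = 74°   (analog 36° ↓)
74 + 207 = 281°   (split-comp 27° ↑)
281 − 31 = 250°   (analog 31° ↓)
250 + 20 = 270°   (analog 20° ↑)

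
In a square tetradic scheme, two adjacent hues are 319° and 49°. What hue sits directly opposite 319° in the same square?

A square tetradic scheme places four hues 90° apart; opposite corners are 180° apart.
319 + 180 = 499 → 499 − 360 = 139°

139°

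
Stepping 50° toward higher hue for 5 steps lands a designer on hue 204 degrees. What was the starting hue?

314°

5 steps of 50° (toward higher hue) give a net shift of +250°.
Start = end − shift: 204 − 250 = -46 → -46 + 360 = 314°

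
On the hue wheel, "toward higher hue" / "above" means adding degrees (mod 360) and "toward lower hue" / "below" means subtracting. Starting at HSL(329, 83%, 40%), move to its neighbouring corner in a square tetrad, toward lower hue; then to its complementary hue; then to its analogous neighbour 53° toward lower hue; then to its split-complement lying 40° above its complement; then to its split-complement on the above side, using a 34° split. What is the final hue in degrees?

329 − 90 = 239°   (square ↓)
239 + 180 = 419 → 419 − 360 = 59°   (complement)
59 − 53 = 6°   (analog 53° ↓)
6 + 220 = 226°   (split-comp 40° ↑)
226 + 214 = 440 → 440 − 360 = 80°   (split-comp 34° ↑)

80°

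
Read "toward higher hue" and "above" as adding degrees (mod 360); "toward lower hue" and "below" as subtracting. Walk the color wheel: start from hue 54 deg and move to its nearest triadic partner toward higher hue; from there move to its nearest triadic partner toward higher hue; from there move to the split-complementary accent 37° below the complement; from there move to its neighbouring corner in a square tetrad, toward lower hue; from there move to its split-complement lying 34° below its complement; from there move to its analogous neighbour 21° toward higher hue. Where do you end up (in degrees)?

54 + 120 = 174°   (triadic ↑)
174 + 120 = 294°   (triadic ↑)
294 + 143 = 437 → 437 − 360 = 77°   (split-comp 37° ↓)
77 − 90 = -13 → -13 + 360 = 347°   (square ↓)
347 + 146 = 493 → 493 − 360 = 133°   (split-comp 34° ↓)
133 + 21 = 154°   (analog 21° ↑)

154°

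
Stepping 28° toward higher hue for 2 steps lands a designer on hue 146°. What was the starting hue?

90°

2 steps of 28° (toward higher hue) give a net shift of +56°.
Start = end − shift: 146 − 56 = 90°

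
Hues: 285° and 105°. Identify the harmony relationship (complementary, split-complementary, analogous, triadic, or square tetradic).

complementary

Sort the hues: 105°, 285°.
Successive gaps around the wheel: 180°, 180°.
Two hues 180° apart are complementary.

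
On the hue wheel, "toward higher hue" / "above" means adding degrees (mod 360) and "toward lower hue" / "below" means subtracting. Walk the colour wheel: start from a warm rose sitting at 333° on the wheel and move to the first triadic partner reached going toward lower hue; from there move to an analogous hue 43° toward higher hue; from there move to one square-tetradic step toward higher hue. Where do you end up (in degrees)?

triadic ↓ −120°: 333 − 120 = 213°
analog 43° ↑ +43°: 213 + 43 = 256°
square ↑ +90°: 256 + 90 = 346°

346°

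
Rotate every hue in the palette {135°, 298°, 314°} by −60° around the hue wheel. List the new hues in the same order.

135 − 60 = 75°
298 − 60 = 238°
314 − 60 = 254°

75°, 238°, 254°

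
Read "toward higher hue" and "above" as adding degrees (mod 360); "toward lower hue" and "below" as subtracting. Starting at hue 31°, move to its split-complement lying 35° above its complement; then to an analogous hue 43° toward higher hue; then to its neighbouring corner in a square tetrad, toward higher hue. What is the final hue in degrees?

19°

31 + 215 = 246°   (split-comp 35° ↑)
246 + 43 = 289°   (analog 43° ↑)
289 + 90 = 379 → 379 − 360 = 19°   (square ↑)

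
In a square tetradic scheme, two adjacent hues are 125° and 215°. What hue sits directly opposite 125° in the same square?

A square tetradic scheme places four hues 90° apart; opposite corners are 180° apart.
125 + 180 = 305°

305°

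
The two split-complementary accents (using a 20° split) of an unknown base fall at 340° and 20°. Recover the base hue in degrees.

180°

The accents sit 20° either side of the complement, so the complement is their short-arc midpoint on the wheel.
Short-arc midpoint of 340° and 20°: 0°.
Base is 180° from the complement: 0 − 180 = -180 → -180 + 360 = 180°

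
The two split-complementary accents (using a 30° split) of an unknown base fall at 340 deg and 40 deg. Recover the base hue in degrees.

190°

The accents sit 30° either side of the complement, so the complement is their short-arc midpoint on the wheel.
Short-arc midpoint of 340° and 40°: 10°.
Base is 180° from the complement: 10 − 180 = -170 → -170 + 360 = 190°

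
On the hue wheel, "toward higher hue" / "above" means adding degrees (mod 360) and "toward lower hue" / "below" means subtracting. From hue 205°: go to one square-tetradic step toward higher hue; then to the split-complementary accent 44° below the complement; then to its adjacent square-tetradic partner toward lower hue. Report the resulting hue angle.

square ↑ +90°: 205 + 90 = 295°
split-comp 44° ↓ +136°: 295 + 136 = 431 → 431 − 360 = 71°
square ↓ −90°: 71 − 90 = -19 → -19 + 360 = 341°

341°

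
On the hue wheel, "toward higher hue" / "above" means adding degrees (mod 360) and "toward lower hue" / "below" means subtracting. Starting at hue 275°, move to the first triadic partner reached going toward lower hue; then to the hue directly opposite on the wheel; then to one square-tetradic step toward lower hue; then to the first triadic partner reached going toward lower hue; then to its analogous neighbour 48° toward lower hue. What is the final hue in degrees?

−120° (triadic ↓): 275 − 120 = 155°
+180° (complement): 155 + 180 = 335°
−90° (square ↓): 335 − 90 = 245°
−120° (triadic ↓): 245 − 120 = 125°
−48° (analog 48° ↓): 125 − 48 = 77°

77°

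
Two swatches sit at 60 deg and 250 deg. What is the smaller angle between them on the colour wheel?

|60 − 250| = 190.
The shorter arc is 360 − 190 = 170°.

170°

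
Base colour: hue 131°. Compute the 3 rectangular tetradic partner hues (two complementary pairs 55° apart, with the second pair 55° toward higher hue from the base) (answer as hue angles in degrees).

186°, 311°, 6°

A rectangular tetradic uses two complementary pairs 55° apart: offsets 0°, 55°, 180°, 235°.
131 + 55 = 186°
131 + 180 = 311°
131 + 235 = 366 → 366 − 360 = 6°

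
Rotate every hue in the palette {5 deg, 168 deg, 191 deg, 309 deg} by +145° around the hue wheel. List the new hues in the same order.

150°, 313°, 336°, 94°

5 + 145 = 150°
168 + 145 = 313°
191 + 145 = 336°
309 + 145 = 454 → 454 − 360 = 94°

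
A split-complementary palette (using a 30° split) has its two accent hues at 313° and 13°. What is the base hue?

163°

The accents sit 30° either side of the complement, so the complement is their short-arc midpoint on the wheel.
Short-arc midpoint of 313° and 13°: 343°.
Base is 180° from the complement: 343 − 180 = 163°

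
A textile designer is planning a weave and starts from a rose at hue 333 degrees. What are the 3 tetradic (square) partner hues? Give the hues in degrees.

A square tetradic scheme places four hues every 90°.
333 + 90 = 423 → 423 − 360 = 63°
333 + 180 = 513 → 513 − 360 = 153°
333 + 270 = 603 → 603 − 360 = 243°

63°, 153°, and 243°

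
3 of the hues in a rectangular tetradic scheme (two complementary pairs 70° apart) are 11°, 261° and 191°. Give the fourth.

81°

A rectangular tetradic uses two complementary pairs 70° apart: offsets 0°, 70°, 180°, 250°.
Among {11°, 191°, 261°}, 11° and 191° are a 180° pair.
The remaining hue 261° needs its own complement: 261 + 180 = 441 → 441 − 360 = 81°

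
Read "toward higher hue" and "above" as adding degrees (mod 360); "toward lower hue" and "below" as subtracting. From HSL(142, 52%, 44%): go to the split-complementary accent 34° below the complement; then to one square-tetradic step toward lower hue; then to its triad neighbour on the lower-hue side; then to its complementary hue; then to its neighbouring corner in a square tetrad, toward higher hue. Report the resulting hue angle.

+146° (split-comp 34° ↓): 142 + 146 = 288°
−90° (square ↓): 288 − 90 = 198°
−120° (triadic ↓): 198 − 120 = 78°
+180° (complement): 78 + 180 = 258°
+90° (square ↑): 258 + 90 = 348°

348°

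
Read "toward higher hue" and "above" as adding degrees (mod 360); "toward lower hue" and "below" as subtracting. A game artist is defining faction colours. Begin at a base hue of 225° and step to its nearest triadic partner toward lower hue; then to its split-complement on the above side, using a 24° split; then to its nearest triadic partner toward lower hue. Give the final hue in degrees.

189°

triadic ↓ −120°: 225 − 120 = 105°
split-comp 24° ↑ +204°: 105 + 204 = 309°
triadic ↓ −120°: 309 − 120 = 189°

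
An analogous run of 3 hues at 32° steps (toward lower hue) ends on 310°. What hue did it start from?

14°

2 steps of 32° (toward lower hue) give a net shift of −64°.
Start = end − shift: 310 + 64 = 374 → 374 − 360 = 14°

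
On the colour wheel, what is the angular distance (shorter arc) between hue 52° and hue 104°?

|52 − 104| = 52.
52 ≤ 180, so the shorter arc is 52°.

52°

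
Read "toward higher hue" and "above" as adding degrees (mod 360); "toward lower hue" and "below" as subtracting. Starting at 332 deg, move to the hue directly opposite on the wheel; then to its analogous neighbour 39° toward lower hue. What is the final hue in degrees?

332 + 180 = 512 → 512 − 360 = 152°   (complement)
152 − 39 = 113°   (analog 39° ↓)

113°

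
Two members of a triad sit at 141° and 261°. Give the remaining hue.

A triad spaces three hues 120° apart.
The full set is {21°, 141°, 261°}.

21°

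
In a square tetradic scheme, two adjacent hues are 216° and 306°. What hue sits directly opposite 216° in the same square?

36°

A square tetradic scheme places four hues 90° apart; opposite corners are 180° apart.
216 + 180 = 396 → 396 − 360 = 36°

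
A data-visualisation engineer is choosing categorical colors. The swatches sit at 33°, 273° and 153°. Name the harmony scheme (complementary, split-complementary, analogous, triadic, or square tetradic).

Sort the hues: 33°, 153°, 273°.
Successive gaps around the wheel: 120°, 120°, 120°.
Three hues equally spaced 120° apart form a triad.

triadic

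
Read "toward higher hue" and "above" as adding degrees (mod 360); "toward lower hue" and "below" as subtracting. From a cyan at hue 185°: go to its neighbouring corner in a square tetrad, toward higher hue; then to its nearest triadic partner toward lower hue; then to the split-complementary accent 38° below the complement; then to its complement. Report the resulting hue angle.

117°

square ↑ +90°: 185 + 90 = 275°
triadic ↓ −120°: 275 − 120 = 155°
split-comp 38° ↓ +142°: 155 + 142 = 297°
complement +180°: 297 + 180 = 477 → 477 − 360 = 117°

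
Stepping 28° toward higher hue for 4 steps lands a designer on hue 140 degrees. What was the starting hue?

28°

4 steps of 28° (toward higher hue) give a net shift of +112°.
Start = end − shift: 140 − 112 = 28°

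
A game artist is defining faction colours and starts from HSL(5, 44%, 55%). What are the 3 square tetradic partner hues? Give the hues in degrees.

A square tetradic scheme places four hues every 90°.
5 + 90 = 95°
5 + 180 = 185°
5 + 270 = 275°

95°, 185°, and 275°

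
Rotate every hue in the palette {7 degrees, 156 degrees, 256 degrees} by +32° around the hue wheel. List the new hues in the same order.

39°, 188°, 288°

7 + 32 = 39°
156 + 32 = 188°
256 + 32 = 288°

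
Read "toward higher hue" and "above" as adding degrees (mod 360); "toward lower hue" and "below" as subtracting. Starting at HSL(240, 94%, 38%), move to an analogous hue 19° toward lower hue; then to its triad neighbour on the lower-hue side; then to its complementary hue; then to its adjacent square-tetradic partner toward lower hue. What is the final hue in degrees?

191°

240 − 19 = 221°   (analog 19° ↓)
221 − 120 = 101°   (triadic ↓)
101 + 180 = 281°   (complement)
281 − 90 = 191°   (square ↓)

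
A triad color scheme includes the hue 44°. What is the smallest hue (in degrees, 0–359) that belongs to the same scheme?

A triad places three hues 120° apart.
The full set through 44° is {44°, 164°, 284°}.

44°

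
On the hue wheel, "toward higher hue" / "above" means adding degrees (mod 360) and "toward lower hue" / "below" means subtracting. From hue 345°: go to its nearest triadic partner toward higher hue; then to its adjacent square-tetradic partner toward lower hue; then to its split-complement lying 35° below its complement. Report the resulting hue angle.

160°

triadic ↑ +120°: 345 + 120 = 465 → 465 − 360 = 105°
square ↓ −90°: 105 − 90 = 15°
split-comp 35° ↓ +145°: 15 + 145 = 160°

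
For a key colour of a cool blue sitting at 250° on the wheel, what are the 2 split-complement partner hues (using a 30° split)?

Split-complementary hues sit 30° either side of the complement.
Complement of 250°: 250 + 180 = 430 → 430 − 360 = 70°
70 − 30 = 40°
70 + 30 = 100°

40° and 100°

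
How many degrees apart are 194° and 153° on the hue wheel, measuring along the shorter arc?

41°

|194 − 153| = 41.
41 ≤ 180, so the shorter arc is 41°.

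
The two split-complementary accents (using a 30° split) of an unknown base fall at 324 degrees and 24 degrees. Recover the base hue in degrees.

174°

The accents sit 30° either side of the complement, so the complement is their short-arc midpoint on the wheel.
Short-arc midpoint of 324° and 24°: 354°.
Base is 180° from the complement: 354 − 180 = 174°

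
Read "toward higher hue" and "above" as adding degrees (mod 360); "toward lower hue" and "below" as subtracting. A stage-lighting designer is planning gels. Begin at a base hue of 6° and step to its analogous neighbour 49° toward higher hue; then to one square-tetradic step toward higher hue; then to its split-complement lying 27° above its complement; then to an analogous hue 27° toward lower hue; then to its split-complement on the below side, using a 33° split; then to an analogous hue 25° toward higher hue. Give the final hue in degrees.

137°

6 + 49 = 55°   (analog 49° ↑)
55 + 90 = 145°   (square ↑)
145 + 207 = 352°   (split-comp 27° ↑)
352 − 27 = 325°   (analog 27° ↓)
325 + 147 = 472 → 472 − 360 = 112°   (split-comp 33° ↓)
112 + 25 = 137°   (analog 25° ↑)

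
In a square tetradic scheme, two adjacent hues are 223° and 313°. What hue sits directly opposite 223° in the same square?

A square tetradic scheme places four hues 90° apart; opposite corners are 180° apart.
223 + 180 = 403 → 403 − 360 = 43°

43°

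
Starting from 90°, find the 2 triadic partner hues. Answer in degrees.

A triad places three hues 120° apart.
90 + 120 = 210°
90 + 240 = 330°

210° and 330°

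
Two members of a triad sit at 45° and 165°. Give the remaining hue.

A triad spaces three hues 120° apart.
The full set is {45°, 165°, 285°}.

285°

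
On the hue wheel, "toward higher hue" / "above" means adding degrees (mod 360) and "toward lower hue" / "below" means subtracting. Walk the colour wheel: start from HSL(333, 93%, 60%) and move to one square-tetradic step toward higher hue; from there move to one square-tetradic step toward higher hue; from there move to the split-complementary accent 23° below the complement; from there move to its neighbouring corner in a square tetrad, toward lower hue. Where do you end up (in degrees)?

220°

333 + 90 = 423 → 423 − 360 = 63°   (square ↑)
63 + 90 = 153°   (square ↑)
153 + 157 = 310°   (split-comp 23° ↓)
310 − 90 = 220°   (square ↓)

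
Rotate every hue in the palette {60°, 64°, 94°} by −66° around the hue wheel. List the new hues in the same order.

60 − 66 = -6 → -6 + 360 = 354°
64 − 66 = -2 → -2 + 360 = 358°
94 − 66 = 28°

354°, 358°, 28°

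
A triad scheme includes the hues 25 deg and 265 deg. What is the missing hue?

145°

A triad places three hues 120° apart.
The full set through 25° is {25°, 145°, 265°}.
Given {25°, 265°}, the missing hue is 145°.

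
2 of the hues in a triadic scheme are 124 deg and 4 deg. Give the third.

A triad places three hues 120° apart.
The full set through 4° is {4°, 124°, 244°}.
Given {4°, 124°}, the missing hue is 244°.

244°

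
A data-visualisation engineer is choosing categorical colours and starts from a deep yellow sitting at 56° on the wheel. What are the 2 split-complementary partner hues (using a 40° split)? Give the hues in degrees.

Split-complementary hues sit 40° either side of the complement.
Complement of 56°: 56 + 180 = 236°
236 − 40 = 196°
236 + 40 = 276°

196° and 276°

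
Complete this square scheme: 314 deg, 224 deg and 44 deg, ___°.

A square tetradic scheme places four hues every 90°.
The full set through 44° is {44°, 134°, 224°, 314°}.
Given {44°, 224°, 314°}, the missing hue is 134°.

134°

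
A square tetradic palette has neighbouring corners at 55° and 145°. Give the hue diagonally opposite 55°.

235°

A square tetradic scheme places four hues 90° apart; opposite corners are 180° apart.
55 + 180 = 235°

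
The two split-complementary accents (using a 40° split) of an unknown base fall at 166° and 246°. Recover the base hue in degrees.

26°

The accents sit 40° either side of the complement, so the complement is their short-arc midpoint on the wheel.
Short-arc midpoint of 166° and 246°: 206°.
Base is 180° from the complement: 206 − 180 = 26°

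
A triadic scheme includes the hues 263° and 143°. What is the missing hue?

A triad places three hues 120° apart.
The full set through 143° is {23°, 143°, 263°}.
Given {143°, 263°}, the missing hue is 23°.

23°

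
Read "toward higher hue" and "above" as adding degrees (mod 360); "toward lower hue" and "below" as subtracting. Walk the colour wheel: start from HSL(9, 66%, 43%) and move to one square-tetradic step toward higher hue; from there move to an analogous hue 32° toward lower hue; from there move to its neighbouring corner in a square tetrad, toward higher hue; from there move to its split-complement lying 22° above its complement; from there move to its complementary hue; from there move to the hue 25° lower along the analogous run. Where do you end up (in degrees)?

154°

+90° (square ↑): 9 + 90 = 99°
−32° (analog 32° ↓): 99 − 32 = 67°
+90° (square ↑): 67 + 90 = 157°
+202° (split-comp 22° ↑): 157 + 202 = 359°
+180° (complement): 359 + 180 = 539 → 539 − 360 = 179°
−25° (analog 25° ↓): 179 − 25 = 154°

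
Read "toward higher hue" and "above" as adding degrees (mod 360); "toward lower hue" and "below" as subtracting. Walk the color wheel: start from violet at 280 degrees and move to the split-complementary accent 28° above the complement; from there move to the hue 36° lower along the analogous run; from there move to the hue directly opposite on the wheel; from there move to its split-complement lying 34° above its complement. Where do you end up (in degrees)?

126°

280 + 208 = 488 → 488 − 360 = 128°   (split-comp 28° ↑)
128 − 36 = 92°   (analog 36° ↓)
92 + 180 = 272°   (complement)
272 + 214 = 486 → 486 − 360 = 126°   (split-comp 34° ↑)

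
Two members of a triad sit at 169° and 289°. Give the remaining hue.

A triad spaces three hues 120° apart.
The full set is {49°, 169°, 289°}.

49°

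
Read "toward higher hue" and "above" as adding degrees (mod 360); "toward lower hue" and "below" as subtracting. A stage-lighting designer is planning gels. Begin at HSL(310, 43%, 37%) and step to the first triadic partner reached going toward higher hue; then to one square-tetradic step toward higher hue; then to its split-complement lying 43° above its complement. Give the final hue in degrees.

310 + 120 = 430 → 430 − 360 = 70°   (triadic ↑)
70 + 90 = 160°   (square ↑)
160 + 223 = 383 → 383 − 360 = 23°   (split-comp 43° ↑)

23°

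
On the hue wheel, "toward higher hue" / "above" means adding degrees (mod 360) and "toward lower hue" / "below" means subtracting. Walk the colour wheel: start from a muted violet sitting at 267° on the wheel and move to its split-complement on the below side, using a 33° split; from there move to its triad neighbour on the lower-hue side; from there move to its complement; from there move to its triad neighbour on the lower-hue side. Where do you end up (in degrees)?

267 + 147 = 414 → 414 − 360 = 54°   (split-comp 33° ↓)
54 − 120 = -66 → -66 + 360 = 294°   (triadic ↓)
294 + 180 = 474 → 474 − 360 = 114°   (complement)
114 − 120 = -6 → -6 + 360 = 354°   (triadic ↓)

354°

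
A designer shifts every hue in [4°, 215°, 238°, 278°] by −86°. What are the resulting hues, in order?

278°, 129°, 152°, 192°

4 − 86 = -82 → -82 + 360 = 278°
215 − 86 = 129°
238 − 86 = 152°
278 − 86 = 192°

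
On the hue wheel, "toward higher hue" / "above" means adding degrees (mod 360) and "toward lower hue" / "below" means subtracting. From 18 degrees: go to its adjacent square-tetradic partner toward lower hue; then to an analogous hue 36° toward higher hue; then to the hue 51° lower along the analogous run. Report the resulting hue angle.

18 − 90 = -72 → -72 + 360 = 288°   (square ↓)
288 + 36 = 324°   (analog 36° ↑)
324 − 51 = 273°   (analog 51° ↓)

273°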